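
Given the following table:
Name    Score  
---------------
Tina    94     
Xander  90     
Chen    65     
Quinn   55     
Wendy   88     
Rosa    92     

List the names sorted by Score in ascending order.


Sorting by Score (ascending):
  Quinn: 55
  Chen: 65
  Wendy: 88
  Xander: 90
  Rosa: 92
  Tina: 94


ANSWER: Quinn, Chen, Wendy, Xander, Rosa, Tina


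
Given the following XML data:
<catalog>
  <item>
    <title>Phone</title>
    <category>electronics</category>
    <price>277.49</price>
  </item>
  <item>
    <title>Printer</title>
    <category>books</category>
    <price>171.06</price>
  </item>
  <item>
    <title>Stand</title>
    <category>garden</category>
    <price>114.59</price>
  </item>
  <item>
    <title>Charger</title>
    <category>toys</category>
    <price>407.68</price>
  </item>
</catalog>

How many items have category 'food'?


Scanning <item> elements for <category>food</category>:
Count: 0

ANSWER: 0


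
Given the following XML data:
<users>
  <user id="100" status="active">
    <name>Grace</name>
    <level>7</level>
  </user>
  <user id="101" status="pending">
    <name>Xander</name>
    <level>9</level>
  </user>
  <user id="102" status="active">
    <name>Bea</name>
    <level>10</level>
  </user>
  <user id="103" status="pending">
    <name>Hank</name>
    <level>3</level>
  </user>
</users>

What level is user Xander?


Finding user: Xander
<level>9</level>

ANSWER: 9


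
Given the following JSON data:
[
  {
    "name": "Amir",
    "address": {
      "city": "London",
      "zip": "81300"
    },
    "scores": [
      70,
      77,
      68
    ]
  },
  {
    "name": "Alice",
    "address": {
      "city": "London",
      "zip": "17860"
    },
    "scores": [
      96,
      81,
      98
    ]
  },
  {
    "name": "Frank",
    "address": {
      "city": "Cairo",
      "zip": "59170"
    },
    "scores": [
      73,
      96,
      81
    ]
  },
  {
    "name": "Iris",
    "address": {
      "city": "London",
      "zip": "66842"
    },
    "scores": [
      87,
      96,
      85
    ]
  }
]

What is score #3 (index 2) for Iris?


Path: records[3].scores[2]
Value: 85

ANSWER: 85


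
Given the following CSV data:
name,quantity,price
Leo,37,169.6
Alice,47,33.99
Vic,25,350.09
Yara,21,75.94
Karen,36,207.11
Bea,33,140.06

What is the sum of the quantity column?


Values in 'quantity' column:
  Row 1: 37
  Row 2: 47
  Row 3: 25
  Row 4: 21
  Row 5: 36
  Row 6: 33
Sum = 37 + 47 + 25 + 21 + 36 + 33 = 199

ANSWER: 199


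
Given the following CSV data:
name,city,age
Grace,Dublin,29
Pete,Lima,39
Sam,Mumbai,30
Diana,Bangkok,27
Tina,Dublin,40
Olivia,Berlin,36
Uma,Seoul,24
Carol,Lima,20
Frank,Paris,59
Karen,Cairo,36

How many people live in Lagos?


Scanning city column for 'Lagos':
Total matches: 0

ANSWER: 0


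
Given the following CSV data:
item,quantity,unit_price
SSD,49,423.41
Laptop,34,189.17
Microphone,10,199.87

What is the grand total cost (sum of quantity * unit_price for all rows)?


Computing row totals:
  SSD: 49 * 423.41 = 20747.09
  Laptop: 34 * 189.17 = 6431.78
  Microphone: 10 * 199.87 = 1998.7
Grand total = 20747.09 + 6431.78 + 1998.7 = 29177.57

ANSWER: 29177.57


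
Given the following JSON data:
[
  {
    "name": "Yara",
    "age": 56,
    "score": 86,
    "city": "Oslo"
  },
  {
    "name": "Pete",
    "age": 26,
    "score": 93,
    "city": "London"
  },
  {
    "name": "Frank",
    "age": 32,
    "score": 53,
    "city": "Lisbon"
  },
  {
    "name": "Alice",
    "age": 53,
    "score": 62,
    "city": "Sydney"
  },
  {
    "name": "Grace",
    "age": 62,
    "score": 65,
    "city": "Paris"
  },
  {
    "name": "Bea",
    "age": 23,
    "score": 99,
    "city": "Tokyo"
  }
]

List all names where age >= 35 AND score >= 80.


Checking both conditions:
  Yara (age=56, score=86) -> YES
  Pete (age=26, score=93) -> no
  Frank (age=32, score=53) -> no
  Alice (age=53, score=62) -> no
  Grace (age=62, score=65) -> no
  Bea (age=23, score=99) -> no


ANSWER: Yara


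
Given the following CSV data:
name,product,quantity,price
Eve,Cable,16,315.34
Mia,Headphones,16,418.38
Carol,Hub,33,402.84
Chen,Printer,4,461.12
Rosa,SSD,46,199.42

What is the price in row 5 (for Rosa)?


Row 5: Rosa
Column 'price' = 199.42

ANSWER: 199.42


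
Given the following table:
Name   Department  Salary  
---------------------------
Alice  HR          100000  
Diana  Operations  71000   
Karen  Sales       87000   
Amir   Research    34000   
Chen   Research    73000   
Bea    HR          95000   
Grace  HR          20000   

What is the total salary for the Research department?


Research department members:
  Amir: 34000
  Chen: 73000
Total = 34000 + 73000 = 107000

ANSWER: 107000


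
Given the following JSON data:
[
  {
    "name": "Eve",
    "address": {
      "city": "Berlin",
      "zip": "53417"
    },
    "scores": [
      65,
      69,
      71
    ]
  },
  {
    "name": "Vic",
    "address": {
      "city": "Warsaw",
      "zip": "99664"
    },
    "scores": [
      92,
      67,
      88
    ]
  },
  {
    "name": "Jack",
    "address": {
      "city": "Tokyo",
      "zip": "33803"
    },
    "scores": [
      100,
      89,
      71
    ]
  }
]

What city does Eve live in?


Path: records[0].address.city
Value: Berlin

ANSWER: Berlin


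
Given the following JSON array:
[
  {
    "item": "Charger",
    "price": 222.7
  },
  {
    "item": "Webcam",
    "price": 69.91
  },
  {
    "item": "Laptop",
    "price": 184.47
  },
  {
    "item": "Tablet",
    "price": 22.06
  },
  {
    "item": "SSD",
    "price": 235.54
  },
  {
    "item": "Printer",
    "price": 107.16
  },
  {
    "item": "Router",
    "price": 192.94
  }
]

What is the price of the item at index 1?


Array index 1 -> Webcam
price = 69.91

ANSWER: 69.91


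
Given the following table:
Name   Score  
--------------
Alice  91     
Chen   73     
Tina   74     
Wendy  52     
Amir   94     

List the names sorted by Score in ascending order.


Sorting by Score (ascending):
  Wendy: 52
  Chen: 73
  Tina: 74
  Alice: 91
  Amir: 94


ANSWER: Wendy, Chen, Tina, Alice, Amir


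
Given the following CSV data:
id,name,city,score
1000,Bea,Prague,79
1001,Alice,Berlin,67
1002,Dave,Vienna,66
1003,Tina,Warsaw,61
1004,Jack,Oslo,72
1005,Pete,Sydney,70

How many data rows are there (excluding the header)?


Counting rows (excluding header):
Header: id,name,city,score
Data rows: 6

ANSWER: 6


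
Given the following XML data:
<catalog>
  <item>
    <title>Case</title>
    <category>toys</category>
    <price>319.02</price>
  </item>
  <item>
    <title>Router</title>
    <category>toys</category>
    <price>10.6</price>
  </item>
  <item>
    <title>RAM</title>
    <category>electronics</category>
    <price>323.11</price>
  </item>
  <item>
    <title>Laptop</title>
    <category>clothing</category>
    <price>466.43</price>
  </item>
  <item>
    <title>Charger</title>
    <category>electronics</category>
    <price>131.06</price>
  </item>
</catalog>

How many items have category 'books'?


Scanning <item> elements for <category>books</category>:
Count: 0

ANSWER: 0


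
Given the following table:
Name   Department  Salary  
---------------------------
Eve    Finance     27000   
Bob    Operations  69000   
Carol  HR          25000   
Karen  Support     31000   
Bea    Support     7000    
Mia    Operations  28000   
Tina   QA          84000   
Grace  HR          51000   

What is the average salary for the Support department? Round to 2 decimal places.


Support department members:
  Karen: 31000
  Bea: 7000
Sum = 38000
Count = 2
Average = 38000 / 2 = 19000.00

ANSWER: 19000.00


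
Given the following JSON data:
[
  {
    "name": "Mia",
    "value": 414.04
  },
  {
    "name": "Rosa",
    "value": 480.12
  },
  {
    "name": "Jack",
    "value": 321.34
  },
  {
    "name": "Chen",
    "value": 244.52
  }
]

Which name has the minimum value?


Comparing values:
  Mia: 414.04
  Rosa: 480.12
  Jack: 321.34
  Chen: 244.52
Minimum: Chen (244.52)

ANSWER: Chen


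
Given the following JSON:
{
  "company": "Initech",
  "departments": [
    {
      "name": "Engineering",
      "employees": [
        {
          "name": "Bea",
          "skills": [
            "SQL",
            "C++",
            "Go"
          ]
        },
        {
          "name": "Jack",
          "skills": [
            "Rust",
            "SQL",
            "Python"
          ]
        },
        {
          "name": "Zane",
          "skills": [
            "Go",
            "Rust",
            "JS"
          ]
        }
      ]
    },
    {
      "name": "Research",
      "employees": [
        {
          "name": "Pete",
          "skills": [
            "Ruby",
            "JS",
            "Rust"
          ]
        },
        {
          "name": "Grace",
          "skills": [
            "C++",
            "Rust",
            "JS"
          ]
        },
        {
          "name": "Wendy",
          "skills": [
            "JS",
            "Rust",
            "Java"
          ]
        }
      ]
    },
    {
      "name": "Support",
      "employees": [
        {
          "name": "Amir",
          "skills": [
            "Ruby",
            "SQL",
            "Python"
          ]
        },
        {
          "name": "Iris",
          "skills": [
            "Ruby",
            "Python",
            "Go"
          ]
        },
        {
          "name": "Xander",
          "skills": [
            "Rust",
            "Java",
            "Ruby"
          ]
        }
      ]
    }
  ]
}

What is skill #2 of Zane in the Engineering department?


Path: departments[0].employees[2].skills[1]
Value: Rust

ANSWER: Rust


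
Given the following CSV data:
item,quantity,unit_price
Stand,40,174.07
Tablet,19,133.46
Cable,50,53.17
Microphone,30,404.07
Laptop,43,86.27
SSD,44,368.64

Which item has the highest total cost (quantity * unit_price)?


Computing row totals:
  Stand: 6962.8
  Tablet: 2535.74
  Cable: 2658.5
  Microphone: 12122.1
  Laptop: 3709.61
  SSD: 16220.16
Maximum: SSD (16220.16)

ANSWER: SSD


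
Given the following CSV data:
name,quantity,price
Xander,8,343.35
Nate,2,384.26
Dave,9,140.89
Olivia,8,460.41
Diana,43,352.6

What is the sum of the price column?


Values in 'price' column:
  Row 1: 343.35
  Row 2: 384.26
  Row 3: 140.89
  Row 4: 460.41
  Row 5: 352.6
Sum = 343.35 + 384.26 + 140.89 + 460.41 + 352.6 = 1681.51

ANSWER: 1681.51


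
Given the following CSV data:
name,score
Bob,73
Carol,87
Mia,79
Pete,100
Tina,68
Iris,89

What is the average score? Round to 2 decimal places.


Scores: 73, 87, 79, 100, 68, 89
Sum = 496
Count = 6
Average = 496 / 6 = 82.67

ANSWER: 82.67


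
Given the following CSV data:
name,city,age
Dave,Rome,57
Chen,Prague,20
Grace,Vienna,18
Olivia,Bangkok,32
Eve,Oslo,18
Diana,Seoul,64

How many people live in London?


Scanning city column for 'London':
Total matches: 0

ANSWER: 0


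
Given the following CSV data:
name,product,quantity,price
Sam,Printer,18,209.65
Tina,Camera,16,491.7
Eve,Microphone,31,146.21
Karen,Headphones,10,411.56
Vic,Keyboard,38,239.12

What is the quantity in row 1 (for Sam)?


Row 1: Sam
Column 'quantity' = 18

ANSWER: 18


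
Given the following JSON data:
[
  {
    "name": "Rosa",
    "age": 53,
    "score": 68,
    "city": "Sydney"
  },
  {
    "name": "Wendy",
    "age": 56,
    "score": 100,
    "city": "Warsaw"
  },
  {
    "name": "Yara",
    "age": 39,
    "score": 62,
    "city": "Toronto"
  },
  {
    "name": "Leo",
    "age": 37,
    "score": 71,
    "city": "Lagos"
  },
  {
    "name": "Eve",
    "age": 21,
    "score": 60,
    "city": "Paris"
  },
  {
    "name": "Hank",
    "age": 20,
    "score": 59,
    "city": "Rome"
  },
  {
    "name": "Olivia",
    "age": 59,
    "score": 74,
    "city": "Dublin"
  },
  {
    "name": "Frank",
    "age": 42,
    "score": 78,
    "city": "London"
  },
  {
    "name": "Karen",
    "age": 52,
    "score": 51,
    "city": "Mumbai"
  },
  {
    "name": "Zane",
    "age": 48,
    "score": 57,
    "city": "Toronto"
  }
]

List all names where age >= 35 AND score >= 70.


Checking both conditions:
  Rosa (age=53, score=68) -> no
  Wendy (age=56, score=100) -> YES
  Yara (age=39, score=62) -> no
  Leo (age=37, score=71) -> YES
  Eve (age=21, score=60) -> no
  Hank (age=20, score=59) -> no
  Olivia (age=59, score=74) -> YES
  Frank (age=42, score=78) -> YES
  Karen (age=52, score=51) -> no
  Zane (age=48, score=57) -> no


ANSWER: Wendy, Leo, Olivia, Frank


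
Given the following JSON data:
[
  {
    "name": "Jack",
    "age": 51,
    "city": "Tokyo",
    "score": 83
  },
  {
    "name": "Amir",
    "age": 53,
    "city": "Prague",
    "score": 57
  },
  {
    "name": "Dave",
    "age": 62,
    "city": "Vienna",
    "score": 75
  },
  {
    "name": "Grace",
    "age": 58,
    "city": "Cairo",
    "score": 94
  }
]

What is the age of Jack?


Looking up record where name = Jack
Record index: 0
Field 'age' = 51

ANSWER: 51


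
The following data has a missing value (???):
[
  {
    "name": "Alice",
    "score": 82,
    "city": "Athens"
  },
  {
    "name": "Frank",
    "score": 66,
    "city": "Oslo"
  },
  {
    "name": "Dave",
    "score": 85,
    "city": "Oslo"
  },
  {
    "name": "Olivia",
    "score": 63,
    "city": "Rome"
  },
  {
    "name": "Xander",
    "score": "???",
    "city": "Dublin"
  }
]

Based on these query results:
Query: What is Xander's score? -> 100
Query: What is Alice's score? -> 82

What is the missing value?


The missing value is Xander's score
From query: Xander's score = 100

ANSWER: 100


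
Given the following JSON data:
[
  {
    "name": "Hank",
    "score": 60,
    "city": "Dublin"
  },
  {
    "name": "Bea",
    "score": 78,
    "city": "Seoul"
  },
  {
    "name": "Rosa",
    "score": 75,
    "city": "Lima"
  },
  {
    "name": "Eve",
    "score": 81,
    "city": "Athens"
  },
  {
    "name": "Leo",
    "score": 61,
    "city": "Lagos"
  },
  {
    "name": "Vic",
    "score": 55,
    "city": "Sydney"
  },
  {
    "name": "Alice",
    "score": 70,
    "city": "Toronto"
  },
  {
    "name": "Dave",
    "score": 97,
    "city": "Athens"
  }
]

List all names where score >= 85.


Filtering records where score >= 85:
  Hank (score=60) -> no
  Bea (score=78) -> no
  Rosa (score=75) -> no
  Eve (score=81) -> no
  Leo (score=61) -> no
  Vic (score=55) -> no
  Alice (score=70) -> no
  Dave (score=97) -> YES


ANSWER: Dave


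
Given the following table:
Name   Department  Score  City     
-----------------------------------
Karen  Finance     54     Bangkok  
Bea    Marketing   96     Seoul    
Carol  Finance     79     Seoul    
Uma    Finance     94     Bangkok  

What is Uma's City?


Row 4: Uma
City = Bangkok

ANSWER: Bangkok


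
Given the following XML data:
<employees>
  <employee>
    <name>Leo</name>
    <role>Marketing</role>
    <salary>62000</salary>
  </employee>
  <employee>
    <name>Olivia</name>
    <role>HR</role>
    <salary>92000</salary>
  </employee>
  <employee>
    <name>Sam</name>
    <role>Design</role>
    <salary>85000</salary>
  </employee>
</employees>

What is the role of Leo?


Searching for <employee> with <name>Leo</name>
Found at position 1
<role>Marketing</role>

ANSWER: Marketing


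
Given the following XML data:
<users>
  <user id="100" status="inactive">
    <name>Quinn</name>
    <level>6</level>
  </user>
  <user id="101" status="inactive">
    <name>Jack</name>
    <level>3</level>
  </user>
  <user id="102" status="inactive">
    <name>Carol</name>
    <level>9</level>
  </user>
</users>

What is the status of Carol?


Finding user with name = Carol
user id="102" status="inactive"

ANSWER: inactive


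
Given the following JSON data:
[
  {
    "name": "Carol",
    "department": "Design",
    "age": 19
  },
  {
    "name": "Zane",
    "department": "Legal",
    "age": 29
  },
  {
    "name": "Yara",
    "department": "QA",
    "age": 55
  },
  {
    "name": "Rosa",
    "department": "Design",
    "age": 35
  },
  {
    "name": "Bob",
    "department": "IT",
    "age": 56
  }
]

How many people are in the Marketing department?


Scanning records for department = Marketing
  No matches found
Count: 0

ANSWER: 0


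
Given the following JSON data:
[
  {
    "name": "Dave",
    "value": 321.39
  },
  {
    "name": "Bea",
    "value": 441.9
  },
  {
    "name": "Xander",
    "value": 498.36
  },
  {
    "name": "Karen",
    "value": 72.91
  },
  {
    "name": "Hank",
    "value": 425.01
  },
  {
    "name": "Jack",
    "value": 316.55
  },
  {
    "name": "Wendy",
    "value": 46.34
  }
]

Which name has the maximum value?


Comparing values:
  Dave: 321.39
  Bea: 441.9
  Xander: 498.36
  Karen: 72.91
  Hank: 425.01
  Jack: 316.55
  Wendy: 46.34
Maximum: Xander (498.36)

ANSWER: Xander


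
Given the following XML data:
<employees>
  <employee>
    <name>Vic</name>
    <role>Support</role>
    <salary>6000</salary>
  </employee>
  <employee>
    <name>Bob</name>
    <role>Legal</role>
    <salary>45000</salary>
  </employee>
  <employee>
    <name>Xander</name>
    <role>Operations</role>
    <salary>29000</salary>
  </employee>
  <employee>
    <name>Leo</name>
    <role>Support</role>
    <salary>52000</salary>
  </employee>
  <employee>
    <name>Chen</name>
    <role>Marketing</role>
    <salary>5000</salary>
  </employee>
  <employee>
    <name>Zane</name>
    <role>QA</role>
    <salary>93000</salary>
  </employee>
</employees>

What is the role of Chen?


Searching for <employee> with <name>Chen</name>
Found at position 5
<role>Marketing</role>

ANSWER: Marketing


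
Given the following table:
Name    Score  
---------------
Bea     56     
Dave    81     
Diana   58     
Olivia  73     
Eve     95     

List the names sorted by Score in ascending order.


Sorting by Score (ascending):
  Bea: 56
  Diana: 58
  Olivia: 73
  Dave: 81
  Eve: 95


ANSWER: Bea, Diana, Olivia, Dave, Eve


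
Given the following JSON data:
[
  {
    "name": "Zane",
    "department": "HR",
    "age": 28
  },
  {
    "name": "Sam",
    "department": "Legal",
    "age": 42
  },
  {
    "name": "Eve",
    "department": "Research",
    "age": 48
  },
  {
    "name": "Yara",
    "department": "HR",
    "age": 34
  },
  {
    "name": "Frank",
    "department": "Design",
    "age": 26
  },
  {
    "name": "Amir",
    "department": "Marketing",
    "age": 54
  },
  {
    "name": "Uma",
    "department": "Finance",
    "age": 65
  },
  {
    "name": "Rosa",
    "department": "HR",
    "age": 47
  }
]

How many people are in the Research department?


Scanning records for department = Research
  Record 2: Eve
Count: 1

ANSWER: 1


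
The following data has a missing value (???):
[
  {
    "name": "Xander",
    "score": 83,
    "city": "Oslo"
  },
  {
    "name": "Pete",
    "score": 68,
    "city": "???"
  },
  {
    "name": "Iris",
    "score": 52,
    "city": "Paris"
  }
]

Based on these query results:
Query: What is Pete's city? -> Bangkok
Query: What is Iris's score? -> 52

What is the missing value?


The missing value is Pete's city
From query: Pete's city = Bangkok

ANSWER: Bangkok


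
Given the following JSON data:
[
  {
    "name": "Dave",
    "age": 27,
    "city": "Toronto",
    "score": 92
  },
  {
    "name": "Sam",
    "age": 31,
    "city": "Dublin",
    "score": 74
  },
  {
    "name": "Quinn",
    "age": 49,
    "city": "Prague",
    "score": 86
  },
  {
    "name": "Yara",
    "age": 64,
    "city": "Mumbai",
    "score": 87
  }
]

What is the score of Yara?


Looking up record where name = Yara
Record index: 3
Field 'score' = 87

ANSWER: 87


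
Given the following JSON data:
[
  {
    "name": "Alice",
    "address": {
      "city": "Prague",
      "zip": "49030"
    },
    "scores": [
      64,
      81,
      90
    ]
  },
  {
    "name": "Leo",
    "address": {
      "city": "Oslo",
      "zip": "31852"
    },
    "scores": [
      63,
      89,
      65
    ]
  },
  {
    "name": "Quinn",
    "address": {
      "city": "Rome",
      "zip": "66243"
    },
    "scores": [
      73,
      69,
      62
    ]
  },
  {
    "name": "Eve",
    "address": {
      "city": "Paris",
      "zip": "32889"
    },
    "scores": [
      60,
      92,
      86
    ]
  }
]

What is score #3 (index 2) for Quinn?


Path: records[2].scores[2]
Value: 62

ANSWER: 62


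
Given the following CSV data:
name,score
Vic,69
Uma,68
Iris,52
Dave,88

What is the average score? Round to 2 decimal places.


Scores: 69, 68, 52, 88
Sum = 277
Count = 4
Average = 277 / 4 = 69.25

ANSWER: 69.25


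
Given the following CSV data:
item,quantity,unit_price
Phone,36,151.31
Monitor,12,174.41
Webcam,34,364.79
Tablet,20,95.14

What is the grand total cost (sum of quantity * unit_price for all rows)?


Computing row totals:
  Phone: 36 * 151.31 = 5447.16
  Monitor: 12 * 174.41 = 2092.92
  Webcam: 34 * 364.79 = 12402.86
  Tablet: 20 * 95.14 = 1902.8
Grand total = 5447.16 + 2092.92 + 12402.86 + 1902.8 = 21845.74

ANSWER: 21845.74


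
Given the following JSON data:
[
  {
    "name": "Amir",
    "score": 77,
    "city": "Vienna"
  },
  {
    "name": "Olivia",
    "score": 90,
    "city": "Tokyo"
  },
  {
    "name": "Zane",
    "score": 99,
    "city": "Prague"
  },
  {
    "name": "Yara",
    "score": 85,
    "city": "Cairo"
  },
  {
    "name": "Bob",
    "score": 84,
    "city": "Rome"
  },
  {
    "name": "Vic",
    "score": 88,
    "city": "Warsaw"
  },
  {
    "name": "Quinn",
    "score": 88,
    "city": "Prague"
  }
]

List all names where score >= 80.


Filtering records where score >= 80:
  Amir (score=77) -> no
  Olivia (score=90) -> YES
  Zane (score=99) -> YES
  Yara (score=85) -> YES
  Bob (score=84) -> YES
  Vic (score=88) -> YES
  Quinn (score=88) -> YES


ANSWER: Olivia, Zane, Yara, Bob, Vic, Quinn


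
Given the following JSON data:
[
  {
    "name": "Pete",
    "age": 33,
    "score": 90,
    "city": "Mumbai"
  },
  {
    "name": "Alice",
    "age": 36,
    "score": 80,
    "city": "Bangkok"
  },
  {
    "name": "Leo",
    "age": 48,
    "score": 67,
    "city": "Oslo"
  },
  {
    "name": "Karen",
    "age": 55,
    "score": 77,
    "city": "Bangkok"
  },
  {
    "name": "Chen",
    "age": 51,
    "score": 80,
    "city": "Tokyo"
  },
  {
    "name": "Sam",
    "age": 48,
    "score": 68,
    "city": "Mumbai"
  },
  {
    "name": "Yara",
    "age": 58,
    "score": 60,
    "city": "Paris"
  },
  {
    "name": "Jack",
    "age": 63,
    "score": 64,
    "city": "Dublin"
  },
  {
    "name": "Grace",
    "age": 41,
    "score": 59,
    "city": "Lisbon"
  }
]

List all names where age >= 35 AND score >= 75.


Checking both conditions:
  Pete (age=33, score=90) -> no
  Alice (age=36, score=80) -> YES
  Leo (age=48, score=67) -> no
  Karen (age=55, score=77) -> YES
  Chen (age=51, score=80) -> YES
  Sam (age=48, score=68) -> no
  Yara (age=58, score=60) -> no
  Jack (age=63, score=64) -> no
  Grace (age=41, score=59) -> no


ANSWER: Alice, Karen, Chen


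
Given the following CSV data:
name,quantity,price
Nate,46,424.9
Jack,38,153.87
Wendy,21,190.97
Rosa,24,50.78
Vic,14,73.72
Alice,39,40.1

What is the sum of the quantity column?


Values in 'quantity' column:
  Row 1: 46
  Row 2: 38
  Row 3: 21
  Row 4: 24
  Row 5: 14
  Row 6: 39
Sum = 46 + 38 + 21 + 24 + 14 + 39 = 182

ANSWER: 182


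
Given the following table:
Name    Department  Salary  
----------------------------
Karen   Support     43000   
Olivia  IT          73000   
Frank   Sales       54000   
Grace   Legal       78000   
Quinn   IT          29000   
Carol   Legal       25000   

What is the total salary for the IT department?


IT department members:
  Olivia: 73000
  Quinn: 29000
Total = 73000 + 29000 = 102000

ANSWER: 102000


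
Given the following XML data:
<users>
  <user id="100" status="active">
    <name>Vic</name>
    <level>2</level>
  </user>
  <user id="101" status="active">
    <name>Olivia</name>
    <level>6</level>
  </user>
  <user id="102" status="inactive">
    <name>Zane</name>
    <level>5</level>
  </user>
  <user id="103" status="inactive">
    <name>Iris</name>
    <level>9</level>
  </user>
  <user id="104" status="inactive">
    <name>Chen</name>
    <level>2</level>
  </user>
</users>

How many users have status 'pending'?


Counting users with status='pending':
Count: 0

ANSWER: 0


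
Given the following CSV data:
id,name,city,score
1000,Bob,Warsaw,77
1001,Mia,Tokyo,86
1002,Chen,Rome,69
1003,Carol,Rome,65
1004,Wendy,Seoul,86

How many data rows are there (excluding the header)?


Counting rows (excluding header):
Header: id,name,city,score
Data rows: 5

ANSWER: 5


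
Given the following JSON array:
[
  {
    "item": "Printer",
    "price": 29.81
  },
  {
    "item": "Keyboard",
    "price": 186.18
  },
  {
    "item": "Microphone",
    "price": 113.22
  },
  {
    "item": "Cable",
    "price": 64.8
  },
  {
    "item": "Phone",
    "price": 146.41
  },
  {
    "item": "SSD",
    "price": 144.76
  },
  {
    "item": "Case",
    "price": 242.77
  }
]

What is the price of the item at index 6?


Array index 6 -> Case
price = 242.77

ANSWER: 242.77


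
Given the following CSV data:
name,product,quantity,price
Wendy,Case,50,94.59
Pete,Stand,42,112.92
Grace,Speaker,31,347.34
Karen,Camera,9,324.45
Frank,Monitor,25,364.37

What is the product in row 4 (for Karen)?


Row 4: Karen
Column 'product' = Camera

ANSWER: Camera


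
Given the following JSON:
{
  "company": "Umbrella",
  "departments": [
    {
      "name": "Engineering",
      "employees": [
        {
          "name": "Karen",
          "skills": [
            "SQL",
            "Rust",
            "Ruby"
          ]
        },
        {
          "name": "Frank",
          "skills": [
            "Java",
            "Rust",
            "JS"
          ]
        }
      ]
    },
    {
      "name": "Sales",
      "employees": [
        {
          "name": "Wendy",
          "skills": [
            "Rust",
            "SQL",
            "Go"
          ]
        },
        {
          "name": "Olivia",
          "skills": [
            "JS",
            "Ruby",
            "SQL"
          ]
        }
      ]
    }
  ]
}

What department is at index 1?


Path: departments[1].name
Value: Sales

ANSWER: Sales


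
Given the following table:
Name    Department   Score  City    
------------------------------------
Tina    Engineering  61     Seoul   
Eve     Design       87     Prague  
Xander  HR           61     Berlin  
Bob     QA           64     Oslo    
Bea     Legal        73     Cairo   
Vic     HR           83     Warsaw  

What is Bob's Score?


Row 4: Bob
Score = 64

ANSWER: 64


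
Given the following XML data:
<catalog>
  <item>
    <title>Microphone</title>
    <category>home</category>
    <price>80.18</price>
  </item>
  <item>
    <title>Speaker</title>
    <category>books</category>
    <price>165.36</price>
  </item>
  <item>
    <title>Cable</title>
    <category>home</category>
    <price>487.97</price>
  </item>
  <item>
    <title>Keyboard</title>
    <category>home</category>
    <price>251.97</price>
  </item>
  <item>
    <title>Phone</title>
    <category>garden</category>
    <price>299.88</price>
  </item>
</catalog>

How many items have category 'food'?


Scanning <item> elements for <category>food</category>:
Count: 0

ANSWER: 0


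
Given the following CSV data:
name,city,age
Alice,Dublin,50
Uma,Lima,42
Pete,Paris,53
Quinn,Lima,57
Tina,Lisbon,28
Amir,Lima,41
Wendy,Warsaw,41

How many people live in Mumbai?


Scanning city column for 'Mumbai':
Total matches: 0

ANSWER: 0


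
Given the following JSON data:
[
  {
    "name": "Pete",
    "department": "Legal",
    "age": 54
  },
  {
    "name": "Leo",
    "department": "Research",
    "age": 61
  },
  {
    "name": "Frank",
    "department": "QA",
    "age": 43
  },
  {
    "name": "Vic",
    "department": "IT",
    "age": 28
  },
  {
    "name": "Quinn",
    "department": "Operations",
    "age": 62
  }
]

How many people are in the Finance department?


Scanning records for department = Finance
  No matches found
Count: 0

ANSWER: 0


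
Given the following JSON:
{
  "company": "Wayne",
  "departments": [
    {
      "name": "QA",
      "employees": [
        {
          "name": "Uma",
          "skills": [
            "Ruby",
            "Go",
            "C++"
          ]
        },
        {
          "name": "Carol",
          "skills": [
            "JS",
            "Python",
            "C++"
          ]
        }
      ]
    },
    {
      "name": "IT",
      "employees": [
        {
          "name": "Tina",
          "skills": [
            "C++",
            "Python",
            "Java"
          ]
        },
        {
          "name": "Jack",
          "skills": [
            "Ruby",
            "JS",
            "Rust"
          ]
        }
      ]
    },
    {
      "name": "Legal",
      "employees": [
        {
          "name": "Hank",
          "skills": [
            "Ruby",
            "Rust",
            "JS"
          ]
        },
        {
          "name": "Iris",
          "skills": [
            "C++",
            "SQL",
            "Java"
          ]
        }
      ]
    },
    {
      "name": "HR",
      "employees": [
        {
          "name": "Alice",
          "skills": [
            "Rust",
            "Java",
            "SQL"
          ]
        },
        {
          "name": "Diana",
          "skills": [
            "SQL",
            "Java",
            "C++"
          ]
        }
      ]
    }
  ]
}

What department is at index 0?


Path: departments[0].name
Value: QA

ANSWER: QA


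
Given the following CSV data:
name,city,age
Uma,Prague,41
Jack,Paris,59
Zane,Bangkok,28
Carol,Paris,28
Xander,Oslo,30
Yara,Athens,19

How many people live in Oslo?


Scanning city column for 'Oslo':
  Row 5: Xander -> MATCH
Total matches: 1

ANSWER: 1


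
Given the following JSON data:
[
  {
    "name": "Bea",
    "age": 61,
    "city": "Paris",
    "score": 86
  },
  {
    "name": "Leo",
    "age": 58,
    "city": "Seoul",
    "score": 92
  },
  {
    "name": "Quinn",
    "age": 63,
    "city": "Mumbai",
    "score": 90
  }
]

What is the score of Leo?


Looking up record where name = Leo
Record index: 1
Field 'score' = 92

ANSWER: 92


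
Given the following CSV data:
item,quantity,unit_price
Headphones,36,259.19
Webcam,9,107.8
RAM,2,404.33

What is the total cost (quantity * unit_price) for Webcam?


Row: Webcam
quantity = 9
unit_price = 107.8
total = 9 * 107.8 = 970.2

ANSWER: 970.2


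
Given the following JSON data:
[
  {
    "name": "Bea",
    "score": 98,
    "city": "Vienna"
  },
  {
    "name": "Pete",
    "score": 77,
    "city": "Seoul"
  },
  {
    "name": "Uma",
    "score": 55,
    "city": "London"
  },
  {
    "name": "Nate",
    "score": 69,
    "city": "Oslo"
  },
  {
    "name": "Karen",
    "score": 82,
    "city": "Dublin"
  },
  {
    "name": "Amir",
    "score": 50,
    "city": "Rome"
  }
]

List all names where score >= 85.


Filtering records where score >= 85:
  Bea (score=98) -> YES
  Pete (score=77) -> no
  Uma (score=55) -> no
  Nate (score=69) -> no
  Karen (score=82) -> no
  Amir (score=50) -> no


ANSWER: Bea


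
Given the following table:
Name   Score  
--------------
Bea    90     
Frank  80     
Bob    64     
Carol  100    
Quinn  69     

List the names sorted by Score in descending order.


Sorting by Score (descending):
  Carol: 100
  Bea: 90
  Frank: 80
  Quinn: 69
  Bob: 64


ANSWER: Carol, Bea, Frank, Quinn, Bob


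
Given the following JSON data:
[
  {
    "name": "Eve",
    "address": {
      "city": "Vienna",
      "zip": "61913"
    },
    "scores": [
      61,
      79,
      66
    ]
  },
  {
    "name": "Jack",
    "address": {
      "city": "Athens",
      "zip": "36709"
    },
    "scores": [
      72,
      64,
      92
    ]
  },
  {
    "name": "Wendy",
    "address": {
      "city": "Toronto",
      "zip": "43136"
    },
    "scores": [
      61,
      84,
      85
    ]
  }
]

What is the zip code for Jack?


Path: records[1].address.zip
Value: 36709

ANSWER: 36709


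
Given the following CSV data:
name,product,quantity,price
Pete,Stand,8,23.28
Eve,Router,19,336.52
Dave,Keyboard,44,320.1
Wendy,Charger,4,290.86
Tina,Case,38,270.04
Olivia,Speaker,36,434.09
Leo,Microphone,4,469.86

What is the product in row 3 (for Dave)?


Row 3: Dave
Column 'product' = Keyboard

ANSWER: Keyboard


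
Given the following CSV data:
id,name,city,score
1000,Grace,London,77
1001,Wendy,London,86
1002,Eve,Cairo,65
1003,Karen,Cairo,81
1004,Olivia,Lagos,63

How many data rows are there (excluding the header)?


Counting rows (excluding header):
Header: id,name,city,score
Data rows: 5

ANSWER: 5


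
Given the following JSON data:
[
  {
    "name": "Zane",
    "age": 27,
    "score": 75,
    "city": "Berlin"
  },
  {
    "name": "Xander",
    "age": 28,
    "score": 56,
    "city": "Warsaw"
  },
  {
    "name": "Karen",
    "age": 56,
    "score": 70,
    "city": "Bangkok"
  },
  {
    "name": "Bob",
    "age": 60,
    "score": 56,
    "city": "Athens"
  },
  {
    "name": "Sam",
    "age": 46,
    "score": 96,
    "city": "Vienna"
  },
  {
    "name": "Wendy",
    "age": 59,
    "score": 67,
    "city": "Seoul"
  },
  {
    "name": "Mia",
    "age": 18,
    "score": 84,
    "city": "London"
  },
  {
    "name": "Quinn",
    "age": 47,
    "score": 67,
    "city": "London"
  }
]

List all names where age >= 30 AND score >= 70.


Checking both conditions:
  Zane (age=27, score=75) -> no
  Xander (age=28, score=56) -> no
  Karen (age=56, score=70) -> YES
  Bob (age=60, score=56) -> no
  Sam (age=46, score=96) -> YES
  Wendy (age=59, score=67) -> no
  Mia (age=18, score=84) -> no
  Quinn (age=47, score=67) -> no


ANSWER: Karen, Sam


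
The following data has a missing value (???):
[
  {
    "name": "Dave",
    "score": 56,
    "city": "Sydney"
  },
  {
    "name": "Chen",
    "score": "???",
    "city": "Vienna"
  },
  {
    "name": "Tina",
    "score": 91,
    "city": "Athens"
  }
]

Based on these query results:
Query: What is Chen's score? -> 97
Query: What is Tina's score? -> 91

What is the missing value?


The missing value is Chen's score
From query: Chen's score = 97

ANSWER: 97


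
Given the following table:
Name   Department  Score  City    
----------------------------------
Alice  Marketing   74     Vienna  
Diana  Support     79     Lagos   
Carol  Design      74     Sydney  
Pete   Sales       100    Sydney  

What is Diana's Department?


Row 2: Diana
Department = Support

ANSWER: Support


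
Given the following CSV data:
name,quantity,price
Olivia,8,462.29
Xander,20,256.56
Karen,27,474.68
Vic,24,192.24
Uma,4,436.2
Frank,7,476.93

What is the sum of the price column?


Values in 'price' column:
  Row 1: 462.29
  Row 2: 256.56
  Row 3: 474.68
  Row 4: 192.24
  Row 5: 436.2
  Row 6: 476.93
Sum = 462.29 + 256.56 + 474.68 + 192.24 + 436.2 + 476.93 = 2298.9

ANSWER: 2298.9


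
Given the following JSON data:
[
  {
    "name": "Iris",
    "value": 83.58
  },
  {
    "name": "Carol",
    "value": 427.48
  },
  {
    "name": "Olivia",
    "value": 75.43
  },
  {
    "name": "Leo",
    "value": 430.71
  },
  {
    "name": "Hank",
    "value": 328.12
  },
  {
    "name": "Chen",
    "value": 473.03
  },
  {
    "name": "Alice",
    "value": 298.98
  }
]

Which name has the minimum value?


Comparing values:
  Iris: 83.58
  Carol: 427.48
  Olivia: 75.43
  Leo: 430.71
  Hank: 328.12
  Chen: 473.03
  Alice: 298.98
Minimum: Olivia (75.43)

ANSWER: Olivia


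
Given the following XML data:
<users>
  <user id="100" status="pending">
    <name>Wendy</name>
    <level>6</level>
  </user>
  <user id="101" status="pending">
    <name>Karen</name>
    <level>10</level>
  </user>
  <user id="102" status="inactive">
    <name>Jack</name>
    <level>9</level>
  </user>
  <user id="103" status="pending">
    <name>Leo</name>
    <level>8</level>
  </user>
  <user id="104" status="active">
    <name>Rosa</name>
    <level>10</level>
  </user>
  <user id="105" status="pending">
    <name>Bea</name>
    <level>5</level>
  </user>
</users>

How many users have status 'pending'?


Counting users with status='pending':
  Wendy (id=100) -> MATCH
  Karen (id=101) -> MATCH
  Leo (id=103) -> MATCH
  Bea (id=105) -> MATCH
Count: 4

ANSWER: 4


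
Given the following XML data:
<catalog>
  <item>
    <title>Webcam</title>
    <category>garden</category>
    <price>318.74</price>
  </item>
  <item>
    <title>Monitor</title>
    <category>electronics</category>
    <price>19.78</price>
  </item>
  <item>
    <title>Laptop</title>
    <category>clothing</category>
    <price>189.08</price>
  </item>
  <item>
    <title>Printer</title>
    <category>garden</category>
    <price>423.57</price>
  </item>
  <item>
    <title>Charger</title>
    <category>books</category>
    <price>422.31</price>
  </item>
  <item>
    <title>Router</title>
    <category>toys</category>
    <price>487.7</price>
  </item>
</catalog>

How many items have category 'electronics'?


Scanning <item> elements for <category>electronics</category>:
  Item 2: Monitor -> MATCH
Count: 1

ANSWER: 1


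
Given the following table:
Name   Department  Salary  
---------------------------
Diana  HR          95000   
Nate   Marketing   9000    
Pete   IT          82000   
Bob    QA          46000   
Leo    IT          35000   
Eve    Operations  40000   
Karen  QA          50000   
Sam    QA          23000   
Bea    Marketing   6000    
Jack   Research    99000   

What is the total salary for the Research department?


Research department members:
  Jack: 99000
Total = 99000 = 99000

ANSWER: 99000


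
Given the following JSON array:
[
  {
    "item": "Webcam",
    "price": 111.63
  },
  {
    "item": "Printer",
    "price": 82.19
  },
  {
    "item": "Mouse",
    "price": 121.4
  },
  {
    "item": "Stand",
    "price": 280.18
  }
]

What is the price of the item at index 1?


Array index 1 -> Printer
price = 82.19

ANSWER: 82.19


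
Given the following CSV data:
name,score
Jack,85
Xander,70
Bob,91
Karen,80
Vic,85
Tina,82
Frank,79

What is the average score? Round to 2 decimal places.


Scores: 85, 70, 91, 80, 85, 82, 79
Sum = 572
Count = 7
Average = 572 / 7 = 81.71

ANSWER: 81.71


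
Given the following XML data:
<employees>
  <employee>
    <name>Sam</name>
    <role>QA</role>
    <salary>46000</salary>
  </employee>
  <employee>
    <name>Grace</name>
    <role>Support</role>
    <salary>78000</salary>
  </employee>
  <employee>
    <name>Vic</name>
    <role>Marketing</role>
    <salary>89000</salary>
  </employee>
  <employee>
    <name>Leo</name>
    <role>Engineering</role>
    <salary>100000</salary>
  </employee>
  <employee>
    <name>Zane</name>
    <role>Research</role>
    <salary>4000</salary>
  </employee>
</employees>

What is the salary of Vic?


Searching for <employee> with <name>Vic</name>
Found at position 3
<salary>89000</salary>

ANSWER: 89000


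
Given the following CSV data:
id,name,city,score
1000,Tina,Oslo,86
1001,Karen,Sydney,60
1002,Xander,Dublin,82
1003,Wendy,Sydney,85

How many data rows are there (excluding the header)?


Counting rows (excluding header):
Header: id,name,city,score
Data rows: 4

ANSWER: 4


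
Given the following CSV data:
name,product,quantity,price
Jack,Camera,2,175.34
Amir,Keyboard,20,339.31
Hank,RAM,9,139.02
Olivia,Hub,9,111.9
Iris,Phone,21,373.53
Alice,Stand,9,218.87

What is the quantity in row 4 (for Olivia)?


Row 4: Olivia
Column 'quantity' = 9

ANSWER: 9


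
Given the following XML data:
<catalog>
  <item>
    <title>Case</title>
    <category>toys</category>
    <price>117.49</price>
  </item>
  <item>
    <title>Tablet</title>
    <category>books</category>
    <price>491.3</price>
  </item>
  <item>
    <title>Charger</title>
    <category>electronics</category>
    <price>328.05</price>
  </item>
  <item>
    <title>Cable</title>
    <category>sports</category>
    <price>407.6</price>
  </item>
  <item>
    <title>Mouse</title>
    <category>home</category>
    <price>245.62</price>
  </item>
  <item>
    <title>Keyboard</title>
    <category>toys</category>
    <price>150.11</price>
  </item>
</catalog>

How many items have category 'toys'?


Scanning <item> elements for <category>toys</category>:
  Item 1: Case -> MATCH
  Item 6: Keyboard -> MATCH
Count: 2

ANSWER: 2
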